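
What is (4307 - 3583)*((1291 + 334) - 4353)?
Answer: -1975072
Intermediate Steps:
(4307 - 3583)*((1291 + 334) - 4353) = 724*(1625 - 4353) = 724*(-2728) = -1975072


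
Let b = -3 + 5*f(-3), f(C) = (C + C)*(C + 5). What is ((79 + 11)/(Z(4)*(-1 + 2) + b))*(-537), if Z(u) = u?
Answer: 48330/59 ≈ 819.15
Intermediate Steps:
f(C) = 2*C*(5 + C) (f(C) = (2*C)*(5 + C) = 2*C*(5 + C))
b = -63 (b = -3 + 5*(2*(-3)*(5 - 3)) = -3 + 5*(2*(-3)*2) = -3 + 5*(-12) = -3 - 60 = -63)
((79 + 11)/(Z(4)*(-1 + 2) + b))*(-537) = ((79 + 11)/(4*(-1 + 2) - 63))*(-537) = (90/(4*1 - 63))*(-537) = (90/(4 - 63))*(-537) = (90/(-59))*(-537) = (90*(-1/59))*(-537) = -90/59*(-537) = 48330/59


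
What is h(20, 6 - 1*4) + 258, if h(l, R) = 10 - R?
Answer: 266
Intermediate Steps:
h(20, 6 - 1*4) + 258 = (10 - (6 - 1*4)) + 258 = (10 - (6 - 4)) + 258 = (10 - 1*2) + 258 = (10 - 2) + 258 = 8 + 258 = 266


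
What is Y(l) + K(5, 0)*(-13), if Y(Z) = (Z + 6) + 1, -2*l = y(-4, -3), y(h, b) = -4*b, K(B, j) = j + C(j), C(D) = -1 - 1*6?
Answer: 92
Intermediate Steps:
C(D) = -7 (C(D) = -1 - 6 = -7)
K(B, j) = -7 + j (K(B, j) = j - 7 = -7 + j)
l = -6 (l = -(-2)*(-3) = -1/2*12 = -6)
Y(Z) = 7 + Z (Y(Z) = (6 + Z) + 1 = 7 + Z)
Y(l) + K(5, 0)*(-13) = (7 - 6) + (-7 + 0)*(-13) = 1 - 7*(-13) = 1 + 91 = 92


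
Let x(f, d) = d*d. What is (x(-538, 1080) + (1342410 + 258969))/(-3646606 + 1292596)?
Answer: -922593/784670 ≈ -1.1758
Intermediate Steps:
x(f, d) = d²
(x(-538, 1080) + (1342410 + 258969))/(-3646606 + 1292596) = (1080² + (1342410 + 258969))/(-3646606 + 1292596) = (1166400 + 1601379)/(-2354010) = 2767779*(-1/2354010) = -922593/784670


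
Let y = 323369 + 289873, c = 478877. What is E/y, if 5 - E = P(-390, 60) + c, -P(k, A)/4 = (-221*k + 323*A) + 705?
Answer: -8962/102207 ≈ -0.087685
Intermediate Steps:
y = 613242
P(k, A) = -2820 - 1292*A + 884*k (P(k, A) = -4*((-221*k + 323*A) + 705) = -4*(705 - 221*k + 323*A) = -2820 - 1292*A + 884*k)
E = -53772 (E = 5 - ((-2820 - 1292*60 + 884*(-390)) + 478877) = 5 - ((-2820 - 77520 - 344760) + 478877) = 5 - (-425100 + 478877) = 5 - 1*53777 = 5 - 53777 = -53772)
E/y = -53772/613242 = -53772*1/613242 = -8962/102207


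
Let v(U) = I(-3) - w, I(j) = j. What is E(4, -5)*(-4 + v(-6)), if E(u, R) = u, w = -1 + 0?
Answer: -24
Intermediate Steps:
w = -1
v(U) = -2 (v(U) = -3 - 1*(-1) = -3 + 1 = -2)
E(4, -5)*(-4 + v(-6)) = 4*(-4 - 2) = 4*(-6) = -24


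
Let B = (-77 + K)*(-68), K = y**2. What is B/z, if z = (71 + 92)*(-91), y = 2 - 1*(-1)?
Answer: -4624/14833 ≈ -0.31174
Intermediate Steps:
y = 3 (y = 2 + 1 = 3)
z = -14833 (z = 163*(-91) = -14833)
K = 9 (K = 3**2 = 9)
B = 4624 (B = (-77 + 9)*(-68) = -68*(-68) = 4624)
B/z = 4624/(-14833) = 4624*(-1/14833) = -4624/14833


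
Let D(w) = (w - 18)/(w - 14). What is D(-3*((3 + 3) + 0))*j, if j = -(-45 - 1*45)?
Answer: 405/4 ≈ 101.25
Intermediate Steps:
D(w) = (-18 + w)/(-14 + w)
j = 90 (j = -(-45 - 45) = -1*(-90) = 90)
D(-3*((3 + 3) + 0))*j = ((-18 - 3*((3 + 3) + 0))/(-14 - 3*((3 + 3) + 0)))*90 = ((-18 - 3*(6 + 0))/(-14 - 3*(6 + 0)))*90 = ((-18 - 3*6)/(-14 - 3*6))*90 = ((-18 - 18)/(-14 - 18))*90 = (-36/(-32))*90 = -1/32*(-36)*90 = (9/8)*90 = 405/4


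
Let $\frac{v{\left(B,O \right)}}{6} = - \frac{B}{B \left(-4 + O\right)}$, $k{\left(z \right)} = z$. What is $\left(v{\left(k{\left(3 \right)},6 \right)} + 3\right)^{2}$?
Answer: $0$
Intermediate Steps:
$v{\left(B,O \right)} = - \frac{6}{-4 + O}$ ($v{\left(B,O \right)} = 6 \left(- \frac{B}{B \left(-4 + O\right)}\right) = 6 \left(- B \frac{1}{B \left(-4 + O\right)}\right) = 6 \left(- \frac{1}{-4 + O}\right) = - \frac{6}{-4 + O}$)
$\left(v{\left(k{\left(3 \right)},6 \right)} + 3\right)^{2} = \left(- \frac{6}{-4 + 6} + 3\right)^{2} = \left(- \frac{6}{2} + 3\right)^{2} = \left(\left(-6\right) \frac{1}{2} + 3\right)^{2} = \left(-3 + 3\right)^{2} = 0^{2} = 0$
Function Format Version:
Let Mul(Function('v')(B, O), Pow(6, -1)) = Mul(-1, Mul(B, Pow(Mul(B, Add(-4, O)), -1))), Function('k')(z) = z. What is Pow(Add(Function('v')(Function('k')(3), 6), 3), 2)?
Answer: 0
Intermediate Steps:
Function('v')(B, O) = Mul(-6, Pow(Add(-4, O), -1)) (Function('v')(B, O) = Mul(6, Mul(-1, Mul(B, Pow(Mul(B, Add(-4, O)), -1)))) = Mul(6, Mul(-1, Mul(B, Mul(Pow(B, -1), Pow(Add(-4, O), -1))))) = Mul(6, Mul(-1, Pow(Add(-4, O), -1))) = Mul(-6, Pow(Add(-4, O), -1)))
Pow(Add(Function('v')(Function('k')(3), 6), 3), 2) = Pow(Add(Mul(-6, Pow(Add(-4, 6), -1)), 3), 2) = Pow(Add(Mul(-6, Pow(2, -1)), 3), 2) = Pow(Add(Mul(-6, Rational(1, 2)), 3), 2) = Pow(Add(-3, 3), 2) = Pow(0, 2) = 0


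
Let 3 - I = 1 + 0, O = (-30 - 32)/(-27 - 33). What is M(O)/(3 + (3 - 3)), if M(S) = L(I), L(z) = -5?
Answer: -5/3 ≈ -1.6667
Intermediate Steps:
O = 31/30 (O = -62/(-60) = -62*(-1/60) = 31/30 ≈ 1.0333)
I = 2 (I = 3 - (1 + 0) = 3 - 1*1 = 3 - 1 = 2)
M(S) = -5
M(O)/(3 + (3 - 3)) = -5/(3 + (3 - 3)) = -5/(3 + 0) = -5/3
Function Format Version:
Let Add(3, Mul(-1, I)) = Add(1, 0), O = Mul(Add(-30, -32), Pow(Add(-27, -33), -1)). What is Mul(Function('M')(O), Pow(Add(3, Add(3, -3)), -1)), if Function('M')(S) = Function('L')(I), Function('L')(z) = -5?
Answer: Rational(-5, 3) ≈ -1.6667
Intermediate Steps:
O = Rational(31, 30) (O = Mul(-62, Pow(-60, -1)) = Mul(-62, Rational(-1, 60)) = Rational(31, 30) ≈ 1.0333)
I = 2 (I = Add(3, Mul(-1, Add(1, 0))) = Add(3, Mul(-1, 1)) = Add(3, -1) = 2)
Function('M')(S) = -5
Mul(Function('M')(O), Pow(Add(3, Add(3, -3)), -1)) = Mul(-5, Pow(Add(3, Add(3, -3)), -1)) = Mul(-5, Pow(Add(3, 0), -1)) = Mul(-5, Pow(3, -1)) = Mul(-5, Rational(1, 3)) = Rational(-5, 3)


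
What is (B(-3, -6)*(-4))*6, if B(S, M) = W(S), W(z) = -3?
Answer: 72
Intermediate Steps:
B(S, M) = -3
(B(-3, -6)*(-4))*6 = -3*(-4)*6 = 12*6 = 72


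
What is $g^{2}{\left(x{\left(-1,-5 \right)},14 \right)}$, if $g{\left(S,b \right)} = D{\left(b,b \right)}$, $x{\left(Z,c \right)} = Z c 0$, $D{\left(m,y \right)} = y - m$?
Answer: $0$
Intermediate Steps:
$x{\left(Z,c \right)} = 0$
$g{\left(S,b \right)} = 0$ ($g{\left(S,b \right)} = b - b = 0$)
$g^{2}{\left(x{\left(-1,-5 \right)},14 \right)} = 0^{2} = 0$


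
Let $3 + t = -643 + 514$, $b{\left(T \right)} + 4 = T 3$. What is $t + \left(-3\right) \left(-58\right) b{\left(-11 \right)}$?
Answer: $-6570$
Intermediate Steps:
$b{\left(T \right)} = -4 + 3 T$ ($b{\left(T \right)} = -4 + T 3 = -4 + 3 T$)
$t = -132$ ($t = -3 + \left(-643 + 514\right) = -3 - 129 = -132$)
$t + \left(-3\right) \left(-58\right) b{\left(-11 \right)} = -132 + \left(-3\right) \left(-58\right) \left(-4 + 3 \left(-11\right)\right) = -132 + 174 \left(-4 - 33\right) = -132 + 174 \left(-37\right) = -132 - 6438 = -6570$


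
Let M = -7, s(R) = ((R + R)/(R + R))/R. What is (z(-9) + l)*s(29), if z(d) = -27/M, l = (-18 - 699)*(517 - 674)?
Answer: 788010/203 ≈ 3881.8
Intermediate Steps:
l = 112569 (l = -717*(-157) = 112569)
s(R) = 1/R (s(R) = ((2*R)/((2*R)))/R = ((2*R)*(1/(2*R)))/R = 1/R)
z(d) = 27/7 (z(d) = -27/(-7) = -27*(-⅐) = 27/7)
(z(-9) + l)*s(29) = (27/7 + 112569)/29 = (788010/7)*(1/29) = 788010/203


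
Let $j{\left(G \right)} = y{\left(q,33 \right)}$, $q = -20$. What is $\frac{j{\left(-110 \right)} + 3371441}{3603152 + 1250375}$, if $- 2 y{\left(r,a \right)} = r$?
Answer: $\frac{3371451}{4853527} \approx 0.69464$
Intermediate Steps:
$y{\left(r,a \right)} = - \frac{r}{2}$
$j{\left(G \right)} = 10$ ($j{\left(G \right)} = \left(- \frac{1}{2}\right) \left(-20\right) = 10$)
$\frac{j{\left(-110 \right)} + 3371441}{3603152 + 1250375} = \frac{10 + 3371441}{3603152 + 1250375} = \frac{3371451}{4853527}$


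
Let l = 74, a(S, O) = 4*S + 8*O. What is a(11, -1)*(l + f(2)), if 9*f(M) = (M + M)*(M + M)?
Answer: 2728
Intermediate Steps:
f(M) = 4*M**2/9 (f(M) = ((M + M)*(M + M))/9 = ((2*M)*(2*M))/9 = (4*M**2)/9 = 4*M**2/9)
a(11, -1)*(l + f(2)) = (4*11 + 8*(-1))*(74 + (4/9)*2**2) = (44 - 8)*(74 + (4/9)*4) = 36*(74 + 16/9) = 36*(682/9) = 2728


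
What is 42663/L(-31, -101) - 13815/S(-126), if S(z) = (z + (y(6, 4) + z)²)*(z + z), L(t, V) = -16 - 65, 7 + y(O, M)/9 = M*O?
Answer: -26673991/50652 ≈ -526.61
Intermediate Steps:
y(O, M) = -63 + 9*M*O (y(O, M) = -63 + 9*(M*O) = -63 + 9*M*O)
L(t, V) = -81
S(z) = 2*z*(z + (153 + z)²) (S(z) = (z + ((-63 + 9*4*6) + z)²)*(z + z) = (z + ((-63 + 216) + z)²)*(2*z) = (z + (153 + z)²)*(2*z) = 2*z*(z + (153 + z)²))
42663/L(-31, -101) - 13815/S(-126) = 42663/(-81) - 13815*(-1/(252*(-126 + (153 - 126)²))) = 42663*(-1/81) - 13815*(-1/(252*(-126 + 27²))) = -14221/27 - 13815*(-1/(252*(-126 + 729))) = -14221/27 - 13815/(2*(-126)*603) = -14221/27 - 13815/(-151956) = -14221/27 - 13815*(-1/151956) = -14221/27 + 1535/16884 = -26673991/50652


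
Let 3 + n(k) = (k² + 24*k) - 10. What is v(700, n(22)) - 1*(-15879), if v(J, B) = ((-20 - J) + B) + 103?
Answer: 16261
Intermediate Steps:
n(k) = -13 + k² + 24*k (n(k) = -3 + ((k² + 24*k) - 10) = -3 + (-10 + k² + 24*k) = -13 + k² + 24*k)
v(J, B) = 83 + B - J (v(J, B) = (-20 + B - J) + 103 = 83 + B - J)
v(700, n(22)) - 1*(-15879) = (83 + (-13 + 22² + 24*22) - 1*700) - 1*(-15879) = (83 + (-13 + 484 + 528) - 700) + 15879 = (83 + 999 - 700) + 15879 = 382 + 15879 = 16261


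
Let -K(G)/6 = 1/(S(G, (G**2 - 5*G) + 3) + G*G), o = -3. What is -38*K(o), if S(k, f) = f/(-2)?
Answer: -152/3 ≈ -50.667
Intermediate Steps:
S(k, f) = -f/2 (S(k, f) = f*(-1/2) = -f/2)
K(G) = -6/(-3/2 + G**2/2 + 5*G/2) (K(G) = -6/(-((G**2 - 5*G) + 3)/2 + G*G) = -6/(-(3 + G**2 - 5*G)/2 + G**2) = -6/((-3/2 - G**2/2 + 5*G/2) + G**2) = -6/(-3/2 + G**2/2 + 5*G/2))
-38*K(o) = -(-456)/(-3 + (-3)**2 + 5*(-3)) = -(-456)/(-3 + 9 - 15) = -(-456)/(-9) = -(-456)*(-1)/9 = -38*4/3 = -152/3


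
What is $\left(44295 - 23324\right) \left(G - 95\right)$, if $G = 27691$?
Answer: $578715716$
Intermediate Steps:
$\left(44295 - 23324\right) \left(G - 95\right) = \left(44295 - 23324\right) \left(27691 - 95\right) = 20971 \cdot 27596 = 578715716$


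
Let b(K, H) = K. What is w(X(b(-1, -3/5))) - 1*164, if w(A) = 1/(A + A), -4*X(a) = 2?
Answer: -165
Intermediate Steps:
X(a) = -½ (X(a) = -¼*2 = -½)
w(A) = 1/(2*A)
w(X(b(-1, -3/5))) - 1*164 = 1/(2*(-½)) - 1*164 = (½)*(-2) - 164 = -1 - 164 = -165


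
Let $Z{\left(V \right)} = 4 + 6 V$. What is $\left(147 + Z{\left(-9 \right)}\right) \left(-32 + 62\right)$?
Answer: $2910$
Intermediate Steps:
$\left(147 + Z{\left(-9 \right)}\right) \left(-32 + 62\right) = \left(147 + \left(4 + 6 \left(-9\right)\right)\right) \left(-32 + 62\right) = \left(147 + \left(4 - 54\right)\right) 30 = \left(147 - 50\right) 30 = 97 \cdot 30 = 2910$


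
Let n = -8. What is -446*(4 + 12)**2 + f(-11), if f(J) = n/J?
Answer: -1255928/11 ≈ -1.1418e+5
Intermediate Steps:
f(J) = -8/J
-446*(4 + 12)**2 + f(-11) = -446*(4 + 12)**2 - 8/(-11) = -446*16**2 - 8*(-1/11) = -446*256 + 8/11 = -114176 + 8/11 = -1255928/11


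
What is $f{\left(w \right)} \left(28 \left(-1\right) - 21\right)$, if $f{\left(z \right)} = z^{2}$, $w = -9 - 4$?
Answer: $-8281$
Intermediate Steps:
$w = -13$ ($w = -9 - 4 = -13$)
$f{\left(w \right)} \left(28 \left(-1\right) - 21\right) = \left(-13\right)^{2} \left(28 \left(-1\right) - 21\right) = 169 \left(-28 - 21\right) = 169 \left(-49\right) = -8281$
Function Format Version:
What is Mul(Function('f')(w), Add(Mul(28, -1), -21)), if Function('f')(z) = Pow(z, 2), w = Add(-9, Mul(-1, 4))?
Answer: -8281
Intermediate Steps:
w = -13 (w = Add(-9, -4) = -13)
Mul(Function('f')(w), Add(Mul(28, -1), -21)) = Mul(Pow(-13, 2), Add(Mul(28, -1), -21)) = Mul(169, Add(-28, -21)) = Mul(169, -49) = -8281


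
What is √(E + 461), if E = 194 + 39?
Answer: √694 ≈ 26.344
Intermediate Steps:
E = 233
√(E + 461) = √(233 + 461) = √694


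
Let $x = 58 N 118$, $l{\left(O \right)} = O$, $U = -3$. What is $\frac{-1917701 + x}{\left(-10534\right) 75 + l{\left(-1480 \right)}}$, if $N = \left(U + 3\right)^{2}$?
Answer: $\frac{1917701}{791530} \approx 2.4228$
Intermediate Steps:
$N = 0$ ($N = \left(-3 + 3\right)^{2} = 0^{2} = 0$)
$x = 0$ ($x = 58 \cdot 0 \cdot 118 = 0 \cdot 118 = 0$)
$\frac{-1917701 + x}{\left(-10534\right) 75 + l{\left(-1480 \right)}} = \frac{-1917701 + 0}{\left(-10534\right) 75 - 1480} = - \frac{1917701}{-790050 - 1480} = - \frac{1917701}{-791530} = \left(-1917701\right) \left(- \frac{1}{791530}\right) = \frac{1917701}{791530}$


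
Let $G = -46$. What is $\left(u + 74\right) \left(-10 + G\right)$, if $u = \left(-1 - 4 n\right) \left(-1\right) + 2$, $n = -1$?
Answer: $-4088$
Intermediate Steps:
$u = -1$ ($u = \left(-1 - -4\right) \left(-1\right) + 2 = \left(-1 + 4\right) \left(-1\right) + 2 = 3 \left(-1\right) + 2 = -3 + 2 = -1$)
$\left(u + 74\right) \left(-10 + G\right) = \left(-1 + 74\right) \left(-10 - 46\right) = 73 \left(-56\right) = -4088$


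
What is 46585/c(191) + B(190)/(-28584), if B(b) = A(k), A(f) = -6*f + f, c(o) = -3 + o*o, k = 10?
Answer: 333352385/260671788 ≈ 1.2788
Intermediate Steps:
c(o) = -3 + o**2
A(f) = -5*f
B(b) = -50 (B(b) = -5*10 = -50)
46585/c(191) + B(190)/(-28584) = 46585/(-3 + 191**2) - 50/(-28584) = 46585/(-3 + 36481) - 50*(-1/28584) = 46585/36478 + 25/14292 = 333352385/260671788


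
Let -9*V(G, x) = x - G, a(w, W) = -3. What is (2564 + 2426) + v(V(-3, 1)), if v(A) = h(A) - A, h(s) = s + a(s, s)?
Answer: 4987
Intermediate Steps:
h(s) = -3 + s (h(s) = s - 3 = -3 + s)
V(G, x) = -x/9 + G/9 (V(G, x) = -(x - G)/9 = -x/9 + G/9)
v(A) = -3 (v(A) = (-3 + A) - A = -3)
(2564 + 2426) + v(V(-3, 1)) = (2564 + 2426) - 3 = 4990 - 3 = 4987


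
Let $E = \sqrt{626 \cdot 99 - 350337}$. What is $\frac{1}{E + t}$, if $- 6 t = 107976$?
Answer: $- \frac{17996}{324144379} - \frac{i \sqrt{288363}}{324144379} \approx -5.5518 \cdot 10^{-5} - 1.6567 \cdot 10^{-6} i$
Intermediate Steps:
$t = -17996$ ($t = \left(- \frac{1}{6}\right) 107976 = -17996$)
$E = i \sqrt{288363}$ ($E = \sqrt{61974 - 350337} = \sqrt{-288363} = i \sqrt{288363} \approx 536.99 i$)
$\frac{1}{E + t} = \frac{1}{i \sqrt{288363} - 17996} = \frac{1}{-17996 + i \sqrt{288363}}$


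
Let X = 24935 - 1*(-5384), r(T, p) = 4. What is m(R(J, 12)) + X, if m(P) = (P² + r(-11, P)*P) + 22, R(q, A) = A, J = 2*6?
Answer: 30533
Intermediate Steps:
J = 12
m(P) = 22 + P² + 4*P (m(P) = (P² + 4*P) + 22 = 22 + P² + 4*P)
X = 30319 (X = 24935 + 5384 = 30319)
m(R(J, 12)) + X = (22 + 12² + 4*12) + 30319 = (22 + 144 + 48) + 30319 = 214 + 30319 = 30533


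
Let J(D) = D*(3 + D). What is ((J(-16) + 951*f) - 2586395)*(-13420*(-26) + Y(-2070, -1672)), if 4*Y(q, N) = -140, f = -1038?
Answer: -1246679492625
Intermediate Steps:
Y(q, N) = -35 (Y(q, N) = (¼)*(-140) = -35)
((J(-16) + 951*f) - 2586395)*(-13420*(-26) + Y(-2070, -1672)) = ((-16*(3 - 16) + 951*(-1038)) - 2586395)*(-13420*(-26) - 35) = ((-16*(-13) - 987138) - 2586395)*(348920 - 35) = ((208 - 987138) - 2586395)*348885 = (-986930 - 2586395)*348885 = -3573325*348885 = -1246679492625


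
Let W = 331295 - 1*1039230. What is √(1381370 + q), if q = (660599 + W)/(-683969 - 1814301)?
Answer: √2155404475515095430/1249135 ≈ 1175.3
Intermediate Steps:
W = -707935 (W = 331295 - 1039230 = -707935)
q = 23668/1249135 (q = (660599 - 707935)/(-683969 - 1814301) = -47336/(-2498270) = -47336*(-1/2498270) = 23668/1249135 ≈ 0.018948)
√(1381370 + q) = √(1381370 + 23668/1249135) = √(1725517638618/1249135) = √2155404475515095430/1249135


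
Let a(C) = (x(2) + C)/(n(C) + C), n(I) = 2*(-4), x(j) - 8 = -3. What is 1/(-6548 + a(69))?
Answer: -61/399354 ≈ -0.00015275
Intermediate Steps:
x(j) = 5 (x(j) = 8 - 3 = 5)
n(I) = -8
a(C) = (5 + C)/(-8 + C)
1/(-6548 + a(69)) = 1/(-6548 + (5 + 69)/(-8 + 69)) = 1/(-6548 + 74/61) = 1/(-399354/61) = -61/399354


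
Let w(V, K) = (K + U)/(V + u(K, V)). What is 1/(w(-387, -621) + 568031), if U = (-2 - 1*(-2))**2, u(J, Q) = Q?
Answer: 86/48850735 ≈ 1.7605e-6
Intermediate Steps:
U = 0 (U = (-2 + 2)**2 = 0**2 = 0)
w(V, K) = K/(2*V) (w(V, K) = (K + 0)/(V + V) = K/((2*V)) = K*(1/(2*V)) = K/(2*V))
1/(w(-387, -621) + 568031) = 1/((1/2)*(-621)/(-387) + 568031) = 1/((1/2)*(-621)*(-1/387) + 568031) = 1/(69/86 + 568031) = 1/(48850735/86) = 86/48850735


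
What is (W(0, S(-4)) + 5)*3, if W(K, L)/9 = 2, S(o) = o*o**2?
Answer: 69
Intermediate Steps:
S(o) = o**3
W(K, L) = 18 (W(K, L) = 9*2 = 18)
(W(0, S(-4)) + 5)*3 = (18 + 5)*3 = 23*3 = 69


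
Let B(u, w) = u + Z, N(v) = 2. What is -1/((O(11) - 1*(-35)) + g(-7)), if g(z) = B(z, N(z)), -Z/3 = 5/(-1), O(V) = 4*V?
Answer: -1/87 ≈ -0.011494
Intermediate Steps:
Z = 15 (Z = -15/(-1) = -15*(-1) = -3*(-5) = 15)
B(u, w) = 15 + u (B(u, w) = u + 15 = 15 + u)
g(z) = 15 + z
-1/((O(11) - 1*(-35)) + g(-7)) = -1/((4*11 - 1*(-35)) + (15 - 7)) = -1/((44 + 35) + 8) = -1/(79 + 8) = -1/87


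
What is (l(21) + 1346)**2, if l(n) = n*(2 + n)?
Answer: 3345241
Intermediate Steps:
(l(21) + 1346)**2 = (21*(2 + 21) + 1346)**2 = (21*23 + 1346)**2 = (483 + 1346)**2 = 1829**2 = 3345241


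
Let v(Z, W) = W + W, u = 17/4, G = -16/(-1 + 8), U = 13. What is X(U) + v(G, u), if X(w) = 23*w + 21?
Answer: 657/2 ≈ 328.50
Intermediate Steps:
G = -16/7 ≈ -2.2857
u = 17/4 (u = 17*(¼) = 17/4 ≈ 4.2500)
X(w) = 21 + 23*w
v(Z, W) = 2*W
X(U) + v(G, u) = (21 + 23*13) + 2*(17/4) = (21 + 299) + 17/2 = 320 + 17/2 = 657/2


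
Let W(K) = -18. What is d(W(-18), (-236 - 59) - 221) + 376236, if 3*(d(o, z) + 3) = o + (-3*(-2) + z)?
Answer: 376057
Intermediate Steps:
d(o, z) = -1 + o/3 + z/3 (d(o, z) = -3 + (o + (-3*(-2) + z))/3 = -3 + (o + (6 + z))/3 = -3 + (6 + o + z)/3 = -3 + (2 + o/3 + z/3) = -1 + o/3 + z/3)
d(W(-18), (-236 - 59) - 221) + 376236 = (-1 + (⅓)*(-18) + ((-236 - 59) - 221)/3) + 376236 = (-1 - 6 + (-295 - 221)/3) + 376236 = (-1 - 6 + (⅓)*(-516)) + 376236 = (-1 - 6 - 172) + 376236 = -179 + 376236 = 376057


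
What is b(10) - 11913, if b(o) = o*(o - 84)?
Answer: -12653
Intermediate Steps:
b(o) = o*(-84 + o)
b(10) - 11913 = 10*(-84 + 10) - 11913 = 10*(-74) - 11913 = -740 - 11913 = -12653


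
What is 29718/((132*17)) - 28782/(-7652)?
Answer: 6083103/357731 ≈ 17.005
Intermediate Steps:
29718/((132*17)) - 28782/(-7652) = 29718/2244 - 28782*(-1/7652) = 29718*(1/2244) + 14391/3826 = 4953/374 + 14391/3826 = 6083103/357731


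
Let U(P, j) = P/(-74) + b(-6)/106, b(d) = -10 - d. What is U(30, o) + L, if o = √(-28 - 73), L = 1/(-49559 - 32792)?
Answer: -71564980/161490311 ≈ -0.44315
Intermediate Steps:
L = -1/82351 (L = 1/(-82351) = -1/82351 ≈ -1.2143e-5)
o = I*√101 (o = √(-101) = I*√101 ≈ 10.05*I)
U(P, j) = -2/53 - P/74 (U(P, j) = P/(-74) + (-10 - 1*(-6))/106 = P*(-1/74) + (-10 + 6)*(1/106) = -P/74 - 4*1/106 = -P/74 - 2/53 = -2/53 - P/74)
U(30, o) + L = (-2/53 - 1/74*30) - 1/82351 = (-2/53 - 15/37) - 1/82351 = -869/1961 - 1/82351 = -71564980/161490311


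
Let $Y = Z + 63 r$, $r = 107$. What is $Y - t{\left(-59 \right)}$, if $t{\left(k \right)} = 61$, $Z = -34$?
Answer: $6646$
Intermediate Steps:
$Y = 6707$ ($Y = -34 + 63 \cdot 107 = -34 + 6741 = 6707$)
$Y - t{\left(-59 \right)} = 6707 - 61 = 6646$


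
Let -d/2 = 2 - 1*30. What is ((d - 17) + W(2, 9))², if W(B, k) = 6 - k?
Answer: 1296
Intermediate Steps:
d = 56 (d = -2*(2 - 1*30) = -2*(2 - 30) = -2*(-28) = 56)
((d - 17) + W(2, 9))² = ((56 - 17) + (6 - 1*9))² = (39 + (6 - 9))² = (39 - 3)² = 36² = 1296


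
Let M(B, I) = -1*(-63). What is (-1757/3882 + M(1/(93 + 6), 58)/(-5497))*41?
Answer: -406014595/21339354 ≈ -19.027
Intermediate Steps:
M(B, I) = 63
(-1757/3882 + M(1/(93 + 6), 58)/(-5497))*41 = (-1757/3882 + 63/(-5497))*41 = (-1757*1/3882 + 63*(-1/5497))*41 = (-1757/3882 - 63/5497)*41 = -9902795/21339354*41 = -406014595/21339354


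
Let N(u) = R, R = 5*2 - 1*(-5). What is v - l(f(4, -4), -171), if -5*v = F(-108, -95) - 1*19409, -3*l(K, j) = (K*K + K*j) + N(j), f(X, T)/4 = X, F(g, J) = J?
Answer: 46187/15 ≈ 3079.1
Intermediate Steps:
f(X, T) = 4*X
R = 15 (R = 10 + 5 = 15)
N(u) = 15
l(K, j) = -5 - K²/3 - K*j/3 (l(K, j) = -((K*K + K*j) + 15)/3 = -((K² + K*j) + 15)/3 = -(15 + K² + K*j)/3 = -5 - K²/3 - K*j/3)
v = 19504/5 (v = -(-95 - 1*19409)/5 = -(-95 - 19409)/5 = -⅕*(-19504) = 19504/5 ≈ 3900.8)
v - l(f(4, -4), -171) = 19504/5 - (-5 - (4*4)²/3 - ⅓*4*4*(-171)) = 19504/5 - (-5 - ⅓*16² - ⅓*16*(-171)) = 19504/5 - (-5 - ⅓*256 + 912) = 19504/5 - (-5 - 256/3 + 912) = 19504/5 - 1*2465/3 = 19504/5 - 2465/3 = 46187/15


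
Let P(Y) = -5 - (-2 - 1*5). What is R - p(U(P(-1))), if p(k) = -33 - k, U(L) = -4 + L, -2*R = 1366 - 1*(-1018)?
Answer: -1161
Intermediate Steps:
P(Y) = 2 (P(Y) = -5 - (-2 - 5) = -5 - 1*(-7) = -5 + 7 = 2)
R = -1192 (R = -(1366 - 1*(-1018))/2 = -(1366 + 1018)/2 = -½*2384 = -1192)
R - p(U(P(-1))) = -1192 - (-33 - (-4 + 2)) = -1192 - (-33 - 1*(-2)) = -1192 - (-33 + 2) = -1192 - 1*(-31) = -1192 + 31 = -1161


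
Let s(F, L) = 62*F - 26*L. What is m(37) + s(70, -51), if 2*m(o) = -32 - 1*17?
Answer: 11283/2 ≈ 5641.5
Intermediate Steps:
m(o) = -49/2 (m(o) = (-32 - 1*17)/2 = (-32 - 17)/2 = (1/2)*(-49) = -49/2)
s(F, L) = -26*L + 62*F
m(37) + s(70, -51) = -49/2 + (-26*(-51) + 62*70) = -49/2 + (1326 + 4340) = -49/2 + 5666 = 11283/2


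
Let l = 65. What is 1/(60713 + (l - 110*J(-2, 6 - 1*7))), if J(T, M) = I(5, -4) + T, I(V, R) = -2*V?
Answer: 1/62098 ≈ 1.6104e-5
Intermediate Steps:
J(T, M) = -10 + T (J(T, M) = -2*5 + T = -10 + T)
1/(60713 + (l - 110*J(-2, 6 - 1*7))) = 1/(60713 + (65 - 110*(-10 - 2))) = 1/(60713 + (65 - 110*(-12))) = 1/(60713 + (65 + 1320)) = 1/(60713 + 1385) = 1/62098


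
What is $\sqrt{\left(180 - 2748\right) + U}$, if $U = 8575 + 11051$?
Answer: $\sqrt{17058} \approx 130.61$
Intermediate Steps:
$U = 19626$
$\sqrt{\left(180 - 2748\right) + U} = \sqrt{\left(180 - 2748\right) + 19626} = \sqrt{-2568 + 19626} = \sqrt{17058}$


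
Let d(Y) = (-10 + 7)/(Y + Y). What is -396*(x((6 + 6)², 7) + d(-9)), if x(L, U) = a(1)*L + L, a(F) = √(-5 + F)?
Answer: -57090 - 114048*I ≈ -57090.0 - 1.1405e+5*I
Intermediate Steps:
d(Y) = -3/(2*Y) (d(Y) = -3*1/(2*Y) = -3/(2*Y))
x(L, U) = L + 2*I*L (x(L, U) = √(-5 + 1)*L + L = √(-4)*L + L = (2*I)*L + L = 2*I*L + L = L + 2*I*L)
-396*(x((6 + 6)², 7) + d(-9)) = -396*((6 + 6)²*(1 + 2*I) - 3/2/(-9)) = -396*(12²*(1 + 2*I) - 3/2*(-⅑)) = -396*(144*(1 + 2*I) + ⅙) = -396*((144 + 288*I) + ⅙) = -396*(865/6 + 288*I) = -57090 - 114048*I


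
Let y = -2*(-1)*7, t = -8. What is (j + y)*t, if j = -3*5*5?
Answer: 488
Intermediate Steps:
j = -75 (j = -15*5 = -75)
y = 14 (y = 2*7 = 14)
(j + y)*t = (-75 + 14)*(-8) = -61*(-8) = 488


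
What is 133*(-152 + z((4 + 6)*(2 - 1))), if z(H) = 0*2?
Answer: -20216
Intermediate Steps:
z(H) = 0
133*(-152 + z((4 + 6)*(2 - 1))) = 133*(-152 + 0) = 133*(-152) = -20216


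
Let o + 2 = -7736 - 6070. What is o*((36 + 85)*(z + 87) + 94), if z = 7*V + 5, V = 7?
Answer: -236876240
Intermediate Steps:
z = 54 (z = 7*7 + 5 = 49 + 5 = 54)
o = -13808 (o = -2 + (-7736 - 6070) = -2 - 13806 = -13808)
o*((36 + 85)*(z + 87) + 94) = -13808*((36 + 85)*(54 + 87) + 94) = -13808*(121*141 + 94) = -13808*(17061 + 94) = -13808*17155 = -236876240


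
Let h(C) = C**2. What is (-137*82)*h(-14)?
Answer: -2201864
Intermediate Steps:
(-137*82)*h(-14) = -137*82*(-14)**2 = -11234*196 = -2201864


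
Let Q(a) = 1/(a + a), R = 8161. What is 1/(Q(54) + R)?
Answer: 108/881389 ≈ 0.00012253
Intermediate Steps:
Q(a) = 1/(2*a)
1/(Q(54) + R) = 1/((1/2)/54 + 8161) = 1/((1/2)*(1/54) + 8161) = 1/(1/108 + 8161) = 1/(881389/108) = 108/881389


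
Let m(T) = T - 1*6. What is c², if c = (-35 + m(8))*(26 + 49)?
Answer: 6125625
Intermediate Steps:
m(T) = -6 + T (m(T) = T - 6 = -6 + T)
c = -2475 (c = (-35 + (-6 + 8))*(26 + 49) = (-35 + 2)*75 = -33*75 = -2475)
c² = (-2475)² = 6125625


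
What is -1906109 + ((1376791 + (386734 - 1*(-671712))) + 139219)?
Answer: 668347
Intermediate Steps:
-1906109 + ((1376791 + (386734 - 1*(-671712))) + 139219) = -1906109 + ((1376791 + (386734 + 671712)) + 139219) = -1906109 + ((1376791 + 1058446) + 139219) = -1906109 + (2435237 + 139219) = -1906109 + 2574456 = 668347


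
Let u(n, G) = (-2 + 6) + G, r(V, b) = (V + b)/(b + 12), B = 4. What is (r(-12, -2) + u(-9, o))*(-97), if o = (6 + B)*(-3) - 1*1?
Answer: 13774/5 ≈ 2754.8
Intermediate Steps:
r(V, b) = (V + b)/(12 + b)
o = -31 (o = (6 + 4)*(-3) - 1*1 = 10*(-3) - 1 = -30 - 1 = -31)
u(n, G) = 4 + G
(r(-12, -2) + u(-9, o))*(-97) = ((-12 - 2)/(12 - 2) + (4 - 31))*(-97) = (-14/10 - 27)*(-97) = ((⅒)*(-14) - 27)*(-97) = (-7/5 - 27)*(-97) = -142/5*(-97) = 13774/5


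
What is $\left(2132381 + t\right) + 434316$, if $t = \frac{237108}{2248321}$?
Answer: $\frac{5770759002845}{2248321} \approx 2.5667 \cdot 10^{6}$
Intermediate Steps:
$t = \frac{237108}{2248321}$ ($t = 237108 \cdot \frac{1}{2248321} = \frac{237108}{2248321} \approx 0.10546$)
$\left(2132381 + t\right) + 434316 = \left(2132381 + \frac{237108}{2248321}\right) + 434316 = \frac{4794277219409}{2248321} + 434316 = \frac{5770759002845}{2248321}$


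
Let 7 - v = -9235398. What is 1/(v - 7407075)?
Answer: 1/1828330 ≈ 5.4695e-7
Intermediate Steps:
v = 9235405 (v = 7 - 1*(-9235398) = 7 + 9235398 = 9235405)
1/(v - 7407075) = 1/(9235405 - 7407075) = 1/1828330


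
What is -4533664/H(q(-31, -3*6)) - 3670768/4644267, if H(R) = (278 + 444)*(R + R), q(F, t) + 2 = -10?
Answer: 437332063258/1676580387 ≈ 260.85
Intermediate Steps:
q(F, t) = -12 (q(F, t) = -2 - 10 = -12)
H(R) = 1444*R (H(R) = 722*(2*R) = 1444*R)
-4533664/H(q(-31, -3*6)) - 3670768/4644267 = -4533664/(1444*(-12)) - 3670768/4644267 = -4533664/(-17328) - 3670768*1/4644267 = -4533664*(-1/17328) - 3670768/4644267 = 283354/1083 - 3670768/4644267 = 437332063258/1676580387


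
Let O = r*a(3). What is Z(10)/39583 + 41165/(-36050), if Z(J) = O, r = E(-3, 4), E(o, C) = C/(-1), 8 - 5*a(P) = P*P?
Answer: -325881071/285393430 ≈ -1.1419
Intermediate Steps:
a(P) = 8/5 - P²/5 (a(P) = 8/5 - P*P/5 = 8/5 - P²/5)
E(o, C) = -C (E(o, C) = C*(-1) = -C)
r = -4 (r = -1*4 = -4)
O = ⅘ (O = -4*(8/5 - ⅕*3²) = -4*(8/5 - ⅕*9) = -4*(8/5 - 9/5) = -4*(-⅕) = ⅘ ≈ 0.80000)
Z(J) = ⅘
Z(10)/39583 + 41165/(-36050) = (⅘)/39583 + 41165/(-36050) = (⅘)*(1/39583) + 41165*(-1/36050) = 4/197915 - 8233/7210 = -325881071/285393430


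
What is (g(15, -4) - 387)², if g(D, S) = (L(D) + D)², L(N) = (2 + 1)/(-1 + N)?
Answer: 929213289/38416 ≈ 24188.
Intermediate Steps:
L(N) = 3/(-1 + N)
g(D, S) = (D + 3/(-1 + D))² (g(D, S) = (3/(-1 + D) + D)² = (D + 3/(-1 + D))²)
(g(15, -4) - 387)² = ((15 + 3/(-1 + 15))² - 387)² = ((15 + 3/14)² - 387)² = ((213/14)² - 387)² = (45369/196 - 387)² = (-30483/196)² = 929213289/38416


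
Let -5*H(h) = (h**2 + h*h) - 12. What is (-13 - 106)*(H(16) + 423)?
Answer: -38437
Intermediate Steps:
H(h) = 12/5 - 2*h**2/5 (H(h) = -((h**2 + h*h) - 12)/5 = -((h**2 + h**2) - 12)/5 = -(2*h**2 - 12)/5 = -(-12 + 2*h**2)/5 = 12/5 - 2*h**2/5)
(-13 - 106)*(H(16) + 423) = (-13 - 106)*((12/5 - 2/5*16**2) + 423) = -119*((12/5 - 2/5*256) + 423) = -119*((12/5 - 512/5) + 423) = -119*(-100 + 423) = -119*323 = -38437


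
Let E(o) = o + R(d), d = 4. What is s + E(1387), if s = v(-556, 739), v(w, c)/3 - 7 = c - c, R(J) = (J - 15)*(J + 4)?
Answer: 1320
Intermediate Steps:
R(J) = (-15 + J)*(4 + J)
E(o) = -88 + o (E(o) = o + (-60 + 4² - 11*4) = o + (-60 + 16 - 44) = o - 88 = -88 + o)
v(w, c) = 21 (v(w, c) = 21 + 3*(c - c) = 21 + 3*0 = 21 + 0 = 21)
s = 21
s + E(1387) = 21 + (-88 + 1387) = 21 + 1299 = 1320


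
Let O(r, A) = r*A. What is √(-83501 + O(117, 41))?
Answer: 4*I*√4919 ≈ 280.54*I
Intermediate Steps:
O(r, A) = A*r
√(-83501 + O(117, 41)) = √(-83501 + 41*117) = √(-83501 + 4797) = √(-78704) = 4*I*√4919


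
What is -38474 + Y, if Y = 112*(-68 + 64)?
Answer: -38922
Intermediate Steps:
Y = -448 (Y = 112*(-4) = -448)
-38474 + Y = -38474 - 448 = -38922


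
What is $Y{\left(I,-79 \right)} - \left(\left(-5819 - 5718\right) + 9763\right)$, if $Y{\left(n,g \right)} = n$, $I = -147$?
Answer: $1627$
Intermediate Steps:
$Y{\left(I,-79 \right)} - \left(\left(-5819 - 5718\right) + 9763\right) = -147 - \left(\left(-5819 - 5718\right) + 9763\right) = -147 - \left(-11537 + 9763\right) = -147 - -1774 = -147 + 1774 = 1627$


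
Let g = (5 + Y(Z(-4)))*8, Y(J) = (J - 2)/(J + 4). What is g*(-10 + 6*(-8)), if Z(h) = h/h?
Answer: -11136/5 ≈ -2227.2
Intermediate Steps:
Z(h) = 1
Y(J) = (-2 + J)/(4 + J)
g = 192/5 (g = (5 + (-2 + 1)/(4 + 1))*8 = (5 - 1/5)*8 = (5 + (⅕)*(-1))*8 = (5 - ⅕)*8 = (24/5)*8 = 192/5 ≈ 38.400)
g*(-10 + 6*(-8)) = 192*(-10 + 6*(-8))/5 = 192*(-10 - 48)/5 = (192/5)*(-58) = -11136/5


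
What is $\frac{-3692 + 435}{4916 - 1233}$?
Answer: $- \frac{3257}{3683} \approx -0.88433$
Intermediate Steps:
$\frac{-3692 + 435}{4916 - 1233} = - \frac{3257}{3683}$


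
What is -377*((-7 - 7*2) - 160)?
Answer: 68237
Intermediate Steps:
-377*((-7 - 7*2) - 160) = -377*((-7 - 14) - 160) = -377*(-21 - 160) = -377*(-181) = 68237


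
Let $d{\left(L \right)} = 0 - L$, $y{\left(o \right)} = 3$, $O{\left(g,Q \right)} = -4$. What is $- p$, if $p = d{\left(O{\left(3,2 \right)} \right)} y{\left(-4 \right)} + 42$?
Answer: $-54$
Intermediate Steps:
$d{\left(L \right)} = - L$
$p = 54$ ($p = \left(-1\right) \left(-4\right) 3 + 42 = 4 \cdot 3 + 42 = 12 + 42 = 54$)
$- p = \left(-1\right) 54 = -54$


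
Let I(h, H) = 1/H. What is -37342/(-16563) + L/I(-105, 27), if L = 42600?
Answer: 19050799942/16563 ≈ 1.1502e+6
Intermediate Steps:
-37342/(-16563) + L/I(-105, 27) = -37342/(-16563) + 42600/(1/27) = -37342*(-1/16563) + 42600/(1/27) = 37342/16563 + 42600*27 = 37342/16563 + 1150200 = 19050799942/16563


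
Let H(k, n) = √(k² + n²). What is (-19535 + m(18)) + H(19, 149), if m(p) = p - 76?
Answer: -19593 + √22562 ≈ -19443.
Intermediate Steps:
m(p) = -76 + p
(-19535 + m(18)) + H(19, 149) = (-19535 + (-76 + 18)) + √(19² + 149²) = (-19535 - 58) + √(361 + 22201) = -19593 + √22562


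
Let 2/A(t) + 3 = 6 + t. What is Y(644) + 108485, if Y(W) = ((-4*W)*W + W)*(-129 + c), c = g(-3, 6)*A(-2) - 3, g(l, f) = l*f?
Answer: 278702885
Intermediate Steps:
g(l, f) = f*l
A(t) = 2/(3 + t) (A(t) = 2/(-3 + (6 + t)) = 2/(3 + t))
c = -39 (c = (6*(-3))*(2/(3 - 2)) - 3 = -36/1 - 3 = -36 - 3 = -39)
Y(W) = -168*W + 672*W**2 (Y(W) = ((-4*W)*W + W)*(-129 - 39) = (-4*W**2 + W)*(-168) = (W - 4*W**2)*(-168) = -168*W + 672*W**2)
Y(644) + 108485 = 168*644*(-1 + 4*644) + 108485 = 168*644*(-1 + 2576) + 108485 = 168*644*2575 + 108485 = 278594400 + 108485 = 278702885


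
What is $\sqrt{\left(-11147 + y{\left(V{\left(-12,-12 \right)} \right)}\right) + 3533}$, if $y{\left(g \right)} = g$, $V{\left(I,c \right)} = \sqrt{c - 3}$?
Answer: $\sqrt{-7614 + i \sqrt{15}} \approx 0.0222 + 87.258 i$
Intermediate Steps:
$V{\left(I,c \right)} = \sqrt{-3 + c}$
$\sqrt{\left(-11147 + y{\left(V{\left(-12,-12 \right)} \right)}\right) + 3533} = \sqrt{\left(-11147 + \sqrt{-3 - 12}\right) + 3533} = \sqrt{\left(-11147 + \sqrt{-15}\right) + 3533} = \sqrt{\left(-11147 + i \sqrt{15}\right) + 3533} = \sqrt{-7614 + i \sqrt{15}}$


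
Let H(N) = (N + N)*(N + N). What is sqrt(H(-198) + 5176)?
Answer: 2*sqrt(40498) ≈ 402.48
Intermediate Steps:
H(N) = 4*N**2 (H(N) = (2*N)*(2*N) = 4*N**2)
sqrt(H(-198) + 5176) = sqrt(4*(-198)**2 + 5176) = sqrt(4*39204 + 5176) = sqrt(156816 + 5176) = sqrt(161992) = 2*sqrt(40498)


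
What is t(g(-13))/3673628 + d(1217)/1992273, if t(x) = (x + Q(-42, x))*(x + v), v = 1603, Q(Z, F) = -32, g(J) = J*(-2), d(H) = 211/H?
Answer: -11848614262013/4453532319816174 ≈ -0.0026605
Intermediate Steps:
g(J) = -2*J
t(x) = (-32 + x)*(1603 + x) (t(x) = (x - 32)*(x + 1603) = (-32 + x)*(1603 + x))
t(g(-13))/3673628 + d(1217)/1992273 = (-51296 + (-2*(-13))² + 1571*(-2*(-13)))/3673628 + (211/1217)/1992273 = (-51296 + 26² + 1571*26)*(1/3673628) + (211*(1/1217))*(1/1992273) = (-51296 + 676 + 40846)*(1/3673628) + (211/1217)*(1/1992273) = -9774*1/3673628 + 211/2424596241 = -4887/1836814 + 211/2424596241 = -11848614262013/4453532319816174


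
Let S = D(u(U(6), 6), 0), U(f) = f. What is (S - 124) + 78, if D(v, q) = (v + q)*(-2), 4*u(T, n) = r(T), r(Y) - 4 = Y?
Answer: -51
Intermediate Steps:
r(Y) = 4 + Y
u(T, n) = 1 + T/4 (u(T, n) = (4 + T)/4 = 1 + T/4)
D(v, q) = -2*q - 2*v (D(v, q) = (q + v)*(-2) = -2*q - 2*v)
S = -5 (S = -2*0 - 2*(1 + (1/4)*6) = 0 - 2*(1 + 3/2) = 0 - 2*5/2 = 0 - 5 = -5)
(S - 124) + 78 = (-5 - 124) + 78 = -129 + 78 = -51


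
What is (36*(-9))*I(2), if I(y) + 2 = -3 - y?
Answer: 2268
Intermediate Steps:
I(y) = -5 - y (I(y) = -2 + (-3 - y) = -5 - y)
(36*(-9))*I(2) = (36*(-9))*(-5 - 1*2) = -324*(-5 - 2) = -324*(-7) = 2268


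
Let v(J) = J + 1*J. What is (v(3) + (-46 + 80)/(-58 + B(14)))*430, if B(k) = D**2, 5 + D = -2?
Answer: 8600/9 ≈ 955.56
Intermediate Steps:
D = -7 (D = -5 - 2 = -7)
v(J) = 2*J (v(J) = J + J = 2*J)
B(k) = 49 (B(k) = (-7)**2 = 49)
(v(3) + (-46 + 80)/(-58 + B(14)))*430 = (2*3 + (-46 + 80)/(-58 + 49))*430 = (6 + 34/(-9))*430 = (6 + 34*(-1/9))*430 = (6 - 34/9)*430 = (20/9)*430 = 8600/9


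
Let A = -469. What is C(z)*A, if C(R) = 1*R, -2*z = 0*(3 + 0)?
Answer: 0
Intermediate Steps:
z = 0 (z = -0*(3 + 0) = -0*3 = -½*0 = 0)
C(R) = R
C(z)*A = 0*(-469) = 0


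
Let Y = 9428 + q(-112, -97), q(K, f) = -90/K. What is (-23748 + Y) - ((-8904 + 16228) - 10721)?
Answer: -611643/56 ≈ -10922.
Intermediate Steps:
q(K, f) = -90/K
Y = 528013/56 (Y = 9428 - 90/(-112) = 9428 - 90*(-1/112) = 9428 + 45/56 = 528013/56 ≈ 9428.8)
(-23748 + Y) - ((-8904 + 16228) - 10721) = (-23748 + 528013/56) - ((-8904 + 16228) - 10721) = -801875/56 - (7324 - 10721) = -801875/56 - 1*(-3397) = -801875/56 + 3397 = -611643/56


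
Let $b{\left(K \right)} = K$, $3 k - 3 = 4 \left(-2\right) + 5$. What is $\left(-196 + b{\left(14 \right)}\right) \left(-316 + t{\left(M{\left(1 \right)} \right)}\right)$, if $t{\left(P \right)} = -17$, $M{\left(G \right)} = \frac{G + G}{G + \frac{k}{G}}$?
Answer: $60606$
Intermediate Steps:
$k = 0$ ($k = 1 + \frac{4 \left(-2\right) + 5}{3} = 1 + \frac{-8 + 5}{3} = 1 + \frac{1}{3} \left(-3\right) = 1 - 1 = 0$)
$M{\left(G \right)} = 2$ ($M{\left(G \right)} = \frac{G + G}{G + \frac{0}{G}} = \frac{2 G}{G + 0} = \frac{2 G}{G} = 2$)
$\left(-196 + b{\left(14 \right)}\right) \left(-316 + t{\left(M{\left(1 \right)} \right)}\right) = \left(-196 + 14\right) \left(-316 - 17\right) = \left(-182\right) \left(-333\right) = 60606$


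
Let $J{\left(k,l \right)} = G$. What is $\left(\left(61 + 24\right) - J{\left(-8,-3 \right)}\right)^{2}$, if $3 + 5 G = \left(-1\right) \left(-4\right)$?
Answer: $\frac{179776}{25} \approx 7191.0$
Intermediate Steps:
$G = \frac{1}{5}$ ($G = - \frac{3}{5} + \frac{\left(-1\right) \left(-4\right)}{5} = - \frac{3}{5} + \frac{1}{5} \cdot 4 = - \frac{3}{5} + \frac{4}{5} = \frac{1}{5} \approx 0.2$)
$J{\left(k,l \right)} = \frac{1}{5}$
$\left(\left(61 + 24\right) - J{\left(-8,-3 \right)}\right)^{2} = \left(\left(61 + 24\right) - \frac{1}{5}\right)^{2} = \left(85 - \frac{1}{5}\right)^{2} = \left(\frac{424}{5}\right)^{2} = \frac{179776}{25}$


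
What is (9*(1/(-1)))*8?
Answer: -72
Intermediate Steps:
(9*(1/(-1)))*8 = (9*(1*(-1)))*8 = (9*(-1))*8 = -9*8 = -72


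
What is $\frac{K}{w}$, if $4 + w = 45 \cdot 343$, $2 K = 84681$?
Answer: $\frac{84681}{30862} \approx 2.7439$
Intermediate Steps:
$K = \frac{84681}{2}$ ($K = \frac{1}{2} \cdot 84681 = \frac{84681}{2} \approx 42341.0$)
$w = 15431$ ($w = -4 + 45 \cdot 343 = -4 + 15435 = 15431$)
$\frac{K}{w} = \frac{84681}{2 \cdot 15431} = \frac{84681}{2} \cdot \frac{1}{15431} = \frac{84681}{30862}$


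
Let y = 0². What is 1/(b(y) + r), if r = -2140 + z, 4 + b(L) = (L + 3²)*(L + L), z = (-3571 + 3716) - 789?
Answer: -1/2788 ≈ -0.00035868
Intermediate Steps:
y = 0
z = -644 (z = 145 - 789 = -644)
b(L) = -4 + 2*L*(9 + L) (b(L) = -4 + (L + 3²)*(L + L) = -4 + (L + 9)*(2*L) = -4 + (9 + L)*(2*L) = -4 + 2*L*(9 + L))
r = -2784 (r = -2140 - 644 = -2784)
1/(b(y) + r) = 1/((-4 + 2*0² + 18*0) - 2784) = 1/((-4 + 2*0 + 0) - 2784) = 1/((-4 + 0 + 0) - 2784) = 1/(-4 - 2784) = 1/(-2788) = -1/2788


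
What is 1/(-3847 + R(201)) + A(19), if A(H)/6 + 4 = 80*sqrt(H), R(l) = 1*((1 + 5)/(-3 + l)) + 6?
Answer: -3042081/126752 + 480*sqrt(19) ≈ 2068.3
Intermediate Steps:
R(l) = 6 + 6/(-3 + l) (R(l) = 1*(6/(-3 + l)) + 6 = 6/(-3 + l) + 6 = 6 + 6/(-3 + l))
A(H) = -24 + 480*sqrt(H) (A(H) = -24 + 6*(80*sqrt(H)) = -24 + 480*sqrt(H))
1/(-3847 + R(201)) + A(19) = 1/(-3847 + 6*(-2 + 201)/(-3 + 201)) + (-24 + 480*sqrt(19)) = 1/(-3847 + 6*199/198) + (-24 + 480*sqrt(19)) = 1/(-3847 + 6*(1/198)*199) + (-24 + 480*sqrt(19)) = 1/(-3847 + 199/33) + (-24 + 480*sqrt(19)) = 1/(-126752/33) + (-24 + 480*sqrt(19)) = -33/126752 + (-24 + 480*sqrt(19)) = -3042081/126752 + 480*sqrt(19)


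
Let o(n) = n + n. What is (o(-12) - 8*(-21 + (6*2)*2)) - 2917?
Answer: -2965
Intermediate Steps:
o(n) = 2*n
(o(-12) - 8*(-21 + (6*2)*2)) - 2917 = (2*(-12) - 8*(-21 + (6*2)*2)) - 2917 = (-24 - 8*(-21 + 12*2)) - 2917 = (-24 - 8*(-21 + 24)) - 2917 = (-24 - 8*3) - 2917 = (-24 - 24) - 2917 = -48 - 2917 = -2965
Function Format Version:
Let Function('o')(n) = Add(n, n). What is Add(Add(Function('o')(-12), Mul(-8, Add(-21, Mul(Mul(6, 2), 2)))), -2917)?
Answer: -2965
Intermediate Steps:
Function('o')(n) = Mul(2, n)
Add(Add(Function('o')(-12), Mul(-8, Add(-21, Mul(Mul(6, 2), 2)))), -2917) = Add(Add(Mul(2, -12), Mul(-8, Add(-21, Mul(Mul(6, 2), 2)))), -2917) = Add(Add(-24, Mul(-8, Add(-21, Mul(12, 2)))), -2917) = Add(Add(-24, Mul(-8, Add(-21, 24))), -2917) = Add(Add(-24, Mul(-8, 3)), -2917) = Add(Add(-24, -24), -2917) = Add(-48, -2917) = -2965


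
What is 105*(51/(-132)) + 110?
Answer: 3055/44 ≈ 69.432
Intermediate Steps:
105*(51/(-132)) + 110 = 105*(51*(-1/132)) + 110 = 105*(-17/44) + 110 = -1785/44 + 110 = 3055/44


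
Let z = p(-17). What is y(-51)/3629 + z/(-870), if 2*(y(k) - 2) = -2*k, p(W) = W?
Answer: 107803/3157230 ≈ 0.034145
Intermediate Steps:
y(k) = 2 - k (y(k) = 2 + (-2*k)/2 = 2 - k)
z = -17
y(-51)/3629 + z/(-870) = (2 - 1*(-51))/3629 - 17/(-870) = (2 + 51)*(1/3629) - 17*(-1/870) = 53*(1/3629) + 17/870 = 53/3629 + 17/870 = 107803/3157230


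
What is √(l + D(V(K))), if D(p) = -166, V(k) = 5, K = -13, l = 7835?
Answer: √7669 ≈ 87.573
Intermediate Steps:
√(l + D(V(K))) = √(7835 - 166) = √7669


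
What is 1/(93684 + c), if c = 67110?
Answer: 1/160794 ≈ 6.2191e-6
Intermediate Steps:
1/(93684 + c) = 1/(93684 + 67110) = 1/160794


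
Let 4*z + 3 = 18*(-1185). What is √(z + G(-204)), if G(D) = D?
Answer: 3*I*√2461/2 ≈ 74.413*I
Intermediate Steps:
z = -21333/4 (z = -¾ + (18*(-1185))/4 = -¾ + (¼)*(-21330) = -¾ - 10665/2 = -21333/4 ≈ -5333.3)
√(z + G(-204)) = √(-21333/4 - 204) = √(-22149/4) = 3*I*√2461/2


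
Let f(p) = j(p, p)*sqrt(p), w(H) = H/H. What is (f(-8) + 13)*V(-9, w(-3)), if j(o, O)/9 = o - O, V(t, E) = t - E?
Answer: -130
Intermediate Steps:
w(H) = 1
j(o, O) = -9*O + 9*o (j(o, O) = 9*(o - O) = -9*O + 9*o)
f(p) = 0 (f(p) = (-9*p + 9*p)*sqrt(p) = 0*sqrt(p) = 0)
(f(-8) + 13)*V(-9, w(-3)) = (0 + 13)*(-9 - 1*1) = 13*(-9 - 1) = 13*(-10) = -130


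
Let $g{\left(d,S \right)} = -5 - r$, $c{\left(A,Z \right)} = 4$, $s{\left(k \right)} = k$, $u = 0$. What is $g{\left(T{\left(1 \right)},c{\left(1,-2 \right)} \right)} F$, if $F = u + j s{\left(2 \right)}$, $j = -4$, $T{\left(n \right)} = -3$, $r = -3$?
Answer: $16$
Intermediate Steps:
$g{\left(d,S \right)} = -2$ ($g{\left(d,S \right)} = -5 - -3 = -5 + 3 = -2$)
$F = -8$ ($F = 0 - 8 = -8$)
$g{\left(T{\left(1 \right)},c{\left(1,-2 \right)} \right)} F = \left(-2\right) \left(-8\right) = 16$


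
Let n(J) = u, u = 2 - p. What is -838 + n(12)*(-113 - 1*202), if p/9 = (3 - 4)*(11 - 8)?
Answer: -9973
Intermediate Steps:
p = -27 (p = 9*((3 - 4)*(11 - 8)) = 9*(-1*3) = 9*(-3) = -27)
u = 29 (u = 2 - 1*(-27) = 2 + 27 = 29)
n(J) = 29
-838 + n(12)*(-113 - 1*202) = -838 + 29*(-113 - 1*202) = -838 + 29*(-113 - 202) = -838 + 29*(-315) = -838 - 9135 = -9973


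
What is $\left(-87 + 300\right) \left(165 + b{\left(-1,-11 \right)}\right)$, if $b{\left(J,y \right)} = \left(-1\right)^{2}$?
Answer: $35358$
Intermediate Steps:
$b{\left(J,y \right)} = 1$
$\left(-87 + 300\right) \left(165 + b{\left(-1,-11 \right)}\right) = \left(-87 + 300\right) \left(165 + 1\right) = 213 \cdot 166 = 35358$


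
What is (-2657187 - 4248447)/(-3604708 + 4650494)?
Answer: -3452817/522893 ≈ -6.6033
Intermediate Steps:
(-2657187 - 4248447)/(-3604708 + 4650494) = -6905634/1045786 = -6905634*1/1045786 = -3452817/522893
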